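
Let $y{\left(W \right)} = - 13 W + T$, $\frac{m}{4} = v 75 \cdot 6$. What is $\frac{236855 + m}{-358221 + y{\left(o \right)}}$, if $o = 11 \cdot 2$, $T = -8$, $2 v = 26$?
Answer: $- \frac{52051}{71703} \approx -0.72593$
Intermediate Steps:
$v = 13$ ($v = \frac{1}{2} \cdot 26 = 13$)
$m = 23400$ ($m = 4 \cdot 13 \cdot 75 \cdot 6 = 4 \cdot 975 \cdot 6 = 4 \cdot 5850 = 23400$)
$o = 22$
$y{\left(W \right)} = -8 - 13 W$ ($y{\left(W \right)} = - 13 W - 8 = -8 - 13 W$)
$\frac{236855 + m}{-358221 + y{\left(o \right)}} = \frac{236855 + 23400}{-358221 - 294} = \frac{260255}{-358221 - 294} = \frac{260255}{-358515} = 260255 \left(- \frac{1}{358515}\right) = - \frac{52051}{71703}$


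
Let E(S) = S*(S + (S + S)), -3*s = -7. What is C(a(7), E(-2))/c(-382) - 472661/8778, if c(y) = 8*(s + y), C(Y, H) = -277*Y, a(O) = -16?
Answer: -78992845/1428306 ≈ -55.305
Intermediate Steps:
s = 7/3 (s = -⅓*(-7) = 7/3 ≈ 2.3333)
E(S) = 3*S² (E(S) = S*(S + 2*S) = S*(3*S) = 3*S²)
c(y) = 56/3 + 8*y (c(y) = 8*(7/3 + y) = 56/3 + 8*y)
C(a(7), E(-2))/c(-382) - 472661/8778 = (-277*(-16))/(56/3 + 8*(-382)) - 472661/8778 = 4432/(56/3 - 3056) - 472661*1/8778 = 4432/(-9112/3) - 67523/1254 = 4432*(-3/9112) - 67523/1254 = -1662/1139 - 67523/1254 = -78992845/1428306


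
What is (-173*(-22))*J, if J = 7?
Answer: 26642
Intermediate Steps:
(-173*(-22))*J = -173*(-22)*7 = 3806*7 = 26642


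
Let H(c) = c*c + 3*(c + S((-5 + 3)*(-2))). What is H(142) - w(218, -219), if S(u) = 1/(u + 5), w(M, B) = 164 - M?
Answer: 61933/3 ≈ 20644.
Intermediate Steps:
S(u) = 1/(5 + u)
H(c) = ⅓ + c² + 3*c (H(c) = c*c + 3*(c + 1/(5 + (-5 + 3)*(-2))) = c² + 3*(c + 1/(5 - 2*(-2))) = c² + 3*(c + 1/(5 + 4)) = c² + 3*(c + 1/9) = c² + 3*(c + ⅑) = c² + 3*(⅑ + c) = c² + (⅓ + 3*c) = ⅓ + c² + 3*c)
H(142) - w(218, -219) = (⅓ + 142² + 3*142) - (164 - 1*218) = (⅓ + 20164 + 426) - (164 - 218) = 61771/3 - 1*(-54) = 61771/3 + 54 = 61933/3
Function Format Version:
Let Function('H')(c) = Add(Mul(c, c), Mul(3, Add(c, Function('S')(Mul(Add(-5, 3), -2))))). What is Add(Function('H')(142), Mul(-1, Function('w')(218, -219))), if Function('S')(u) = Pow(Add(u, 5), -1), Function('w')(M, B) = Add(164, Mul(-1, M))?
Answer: Rational(61933, 3) ≈ 20644.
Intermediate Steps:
Function('S')(u) = Pow(Add(5, u), -1)
Function('H')(c) = Add(Rational(1, 3), Pow(c, 2), Mul(3, c)) (Function('H')(c) = Add(Mul(c, c), Mul(3, Add(c, Pow(Add(5, Mul(Add(-5, 3), -2)), -1)))) = Add(Pow(c, 2), Mul(3, Add(c, Pow(Add(5, Mul(-2, -2)), -1)))) = Add(Pow(c, 2), Mul(3, Add(c, Pow(Add(5, 4), -1)))) = Add(Pow(c, 2), Mul(3, Add(c, Pow(9, -1)))) = Add(Pow(c, 2), Mul(3, Add(c, Rational(1, 9)))) = Add(Pow(c, 2), Mul(3, Add(Rational(1, 9), c))) = Add(Pow(c, 2), Add(Rational(1, 3), Mul(3, c))) = Add(Rational(1, 3), Pow(c, 2), Mul(3, c)))
Add(Function('H')(142), Mul(-1, Function('w')(218, -219))) = Add(Add(Rational(1, 3), Pow(142, 2), Mul(3, 142)), Mul(-1, Add(164, Mul(-1, 218)))) = Add(Add(Rational(1, 3), 20164, 426), Mul(-1, Add(164, -218))) = Add(Rational(61771, 3), Mul(-1, -54)) = Add(Rational(61771, 3), 54) = Rational(61933, 3)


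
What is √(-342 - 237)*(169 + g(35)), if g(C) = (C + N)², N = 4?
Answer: 1690*I*√579 ≈ 40666.0*I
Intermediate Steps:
g(C) = (4 + C)² (g(C) = (C + 4)² = (4 + C)²)
√(-342 - 237)*(169 + g(35)) = √(-342 - 237)*(169 + (4 + 35)²) = √(-579)*(169 + 39²) = (I*√579)*(169 + 1521) = (I*√579)*1690 = 1690*I*√579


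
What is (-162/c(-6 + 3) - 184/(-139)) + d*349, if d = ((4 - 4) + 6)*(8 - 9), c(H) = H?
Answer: -283376/139 ≈ -2038.7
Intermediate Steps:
d = -6 (d = (0 + 6)*(-1) = 6*(-1) = -6)
(-162/c(-6 + 3) - 184/(-139)) + d*349 = (-162/(-6 + 3) - 184/(-139)) - 6*349 = (-162/(-3) - 184*(-1/139)) - 2094 = (-162*(-1/3) + 184/139) - 2094 = (54 + 184/139) - 2094 = 7690/139 - 2094 = -283376/139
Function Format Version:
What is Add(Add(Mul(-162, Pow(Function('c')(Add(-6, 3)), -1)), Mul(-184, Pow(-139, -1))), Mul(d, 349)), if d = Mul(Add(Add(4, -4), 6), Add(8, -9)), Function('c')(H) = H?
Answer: Rational(-283376, 139) ≈ -2038.7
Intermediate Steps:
d = -6 (d = Mul(Add(0, 6), -1) = Mul(6, -1) = -6)
Add(Add(Mul(-162, Pow(Function('c')(Add(-6, 3)), -1)), Mul(-184, Pow(-139, -1))), Mul(d, 349)) = Add(Add(Mul(-162, Pow(Add(-6, 3), -1)), Mul(-184, Pow(-139, -1))), Mul(-6, 349)) = Add(Add(Mul(-162, Pow(-3, -1)), Mul(-184, Rational(-1, 139))), -2094) = Add(Add(Mul(-162, Rational(-1, 3)), Rational(184, 139)), -2094) = Add(Add(54, Rational(184, 139)), -2094) = Add(Rational(7690, 139), -2094) = Rational(-283376, 139)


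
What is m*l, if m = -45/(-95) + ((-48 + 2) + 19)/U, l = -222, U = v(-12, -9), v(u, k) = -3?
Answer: -39960/19 ≈ -2103.2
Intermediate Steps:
U = -3
m = 180/19 (m = -45/(-95) + ((-48 + 2) + 19)/(-3) = -45*(-1/95) + (-46 + 19)*(-1/3) = 9/19 - 27*(-1/3) = 9/19 + 9 = 180/19 ≈ 9.4737)
m*l = (180/19)*(-222) = -39960/19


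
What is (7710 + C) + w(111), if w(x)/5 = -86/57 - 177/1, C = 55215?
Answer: 3535850/57 ≈ 62032.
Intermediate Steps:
w(x) = -50875/57 (w(x) = 5*(-86/57 - 177/1) = 5*(-86*1/57 - 177*1) = 5*(-86/57 - 177) = 5*(-10175/57) = -50875/57)
(7710 + C) + w(111) = (7710 + 55215) - 50875/57 = 62925 - 50875/57 = 3535850/57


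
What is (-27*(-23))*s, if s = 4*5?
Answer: 12420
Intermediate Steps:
s = 20
(-27*(-23))*s = -27*(-23)*20 = 621*20 = 12420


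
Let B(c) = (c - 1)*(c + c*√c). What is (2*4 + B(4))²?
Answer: 1936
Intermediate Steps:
B(c) = (-1 + c)*(c + c^(3/2))
(2*4 + B(4))² = (2*4 + (4² + 4^(5/2) - 1*4 - 4^(3/2)))² = (8 + (16 + 32 - 4 - 1*8))² = (8 + (16 + 32 - 4 - 8))² = (8 + 36)² = 44² = 1936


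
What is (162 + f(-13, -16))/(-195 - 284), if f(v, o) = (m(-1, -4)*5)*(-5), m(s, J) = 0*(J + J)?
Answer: -162/479 ≈ -0.33820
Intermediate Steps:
m(s, J) = 0 (m(s, J) = 0*(2*J) = 0)
f(v, o) = 0 (f(v, o) = (0*5)*(-5) = 0*(-5) = 0)
(162 + f(-13, -16))/(-195 - 284) = (162 + 0)/(-195 - 284) = 162/(-479) = 162*(-1/479) = -162/479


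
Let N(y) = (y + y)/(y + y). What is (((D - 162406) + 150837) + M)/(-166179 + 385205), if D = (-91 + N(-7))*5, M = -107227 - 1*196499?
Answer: -315745/219026 ≈ -1.4416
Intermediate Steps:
N(y) = 1 (N(y) = (2*y)/((2*y)) = (2*y)*(1/(2*y)) = 1)
M = -303726 (M = -107227 - 196499 = -303726)
D = -450 (D = (-91 + 1)*5 = -90*5 = -450)
(((D - 162406) + 150837) + M)/(-166179 + 385205) = (((-450 - 162406) + 150837) - 303726)/(-166179 + 385205) = ((-162856 + 150837) - 303726)/219026 = (-12019 - 303726)*(1/219026) = -315745*1/219026 = -315745/219026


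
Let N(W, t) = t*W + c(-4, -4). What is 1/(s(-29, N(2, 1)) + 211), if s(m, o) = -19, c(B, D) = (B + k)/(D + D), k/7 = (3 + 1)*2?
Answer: 1/192 ≈ 0.0052083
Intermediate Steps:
k = 56 (k = 7*((3 + 1)*2) = 7*(4*2) = 7*8 = 56)
c(B, D) = (56 + B)/(2*D) (c(B, D) = (B + 56)/(D + D) = (56 + B)/((2*D)) = (56 + B)*(1/(2*D)) = (56 + B)/(2*D))
N(W, t) = -13/2 + W*t (N(W, t) = t*W + (1/2)*(56 - 4)/(-4) = W*t + (1/2)*(-1/4)*52 = W*t - 13/2 = -13/2 + W*t)
1/(s(-29, N(2, 1)) + 211) = 1/(-19 + 211) = 1/192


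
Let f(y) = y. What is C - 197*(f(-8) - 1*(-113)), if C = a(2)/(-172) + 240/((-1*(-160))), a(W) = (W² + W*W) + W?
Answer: -889393/43 ≈ -20684.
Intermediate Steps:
a(W) = W + 2*W² (a(W) = (W² + W²) + W = 2*W² + W = W + 2*W²)
C = 62/43 (C = (2*(1 + 2*2))/(-172) + 240/((-1*(-160))) = (2*(1 + 4))*(-1/172) + 240/160 = (2*5)*(-1/172) + 240*(1/160) = 10*(-1/172) + 3/2 = -5/86 + 3/2 = 62/43 ≈ 1.4419)
C - 197*(f(-8) - 1*(-113)) = 62/43 - 197*(-8 - 1*(-113)) = 62/43 - 197*(-8 + 113) = 62/43 - 197*105 = 62/43 - 20685 = -889393/43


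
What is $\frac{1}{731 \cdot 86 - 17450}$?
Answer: $\frac{1}{45416} \approx 2.2019 \cdot 10^{-5}$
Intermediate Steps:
$\frac{1}{731 \cdot 86 - 17450} = \frac{1}{62866 - 17450} = \frac{1}{45416}$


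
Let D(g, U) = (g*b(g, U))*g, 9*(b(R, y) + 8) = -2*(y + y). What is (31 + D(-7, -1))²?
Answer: 9320809/81 ≈ 1.1507e+5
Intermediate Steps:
b(R, y) = -8 - 4*y/9 (b(R, y) = -8 + (-2*(y + y))/9 = -8 + (-4*y)/9 = -8 - 4*y/9)
D(g, U) = g²*(-8 - 4*U/9) (D(g, U) = (g*(-8 - 4*U/9))*g = g²*(-8 - 4*U/9))
(31 + D(-7, -1))² = (31 + (4/9)*(-7)²*(-18 - 1*(-1)))² = (31 + (4/9)*49*(-18 + 1))² = (31 + (4/9)*49*(-17))² = (31 - 3332/9)² = (-3053/9)² = 9320809/81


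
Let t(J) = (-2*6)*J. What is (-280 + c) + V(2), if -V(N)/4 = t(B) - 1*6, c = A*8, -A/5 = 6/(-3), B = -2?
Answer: -272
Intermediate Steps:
A = 10 (A = -30/(-3) = -30*(-1)/3 = -5*(-2) = 10)
t(J) = -12*J
c = 80 (c = 10*8 = 80)
V(N) = -72 (V(N) = -4*(-12*(-2) - 1*6) = -4*(24 - 6) = -4*18 = -72)
(-280 + c) + V(2) = (-280 + 80) - 72 = -200 - 72 = -272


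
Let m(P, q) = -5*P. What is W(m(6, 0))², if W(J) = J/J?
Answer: 1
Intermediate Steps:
W(J) = 1
W(m(6, 0))² = 1² = 1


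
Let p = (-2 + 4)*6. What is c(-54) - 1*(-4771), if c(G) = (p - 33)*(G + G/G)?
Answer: 5884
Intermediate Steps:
p = 12 (p = 2*6 = 12)
c(G) = -21 - 21*G (c(G) = (12 - 33)*(G + G/G) = -21*(G + 1) = -21*(1 + G) = -21 - 21*G)
c(-54) - 1*(-4771) = (-21 - 21*(-54)) - 1*(-4771) = (-21 + 1134) + 4771 = 1113 + 4771 = 5884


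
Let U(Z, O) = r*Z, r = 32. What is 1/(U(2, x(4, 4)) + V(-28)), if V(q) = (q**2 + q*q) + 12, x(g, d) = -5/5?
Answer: 1/1644 ≈ 0.00060827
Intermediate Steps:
x(g, d) = -1 (x(g, d) = -5*1/5 = -1)
V(q) = 12 + 2*q**2 (V(q) = (q**2 + q**2) + 12 = 2*q**2 + 12 = 12 + 2*q**2)
U(Z, O) = 32*Z
1/(U(2, x(4, 4)) + V(-28)) = 1/(32*2 + (12 + 2*(-28)**2)) = 1/(64 + (12 + 2*784)) = 1/(64 + (12 + 1568)) = 1/(64 + 1580) = 1/1644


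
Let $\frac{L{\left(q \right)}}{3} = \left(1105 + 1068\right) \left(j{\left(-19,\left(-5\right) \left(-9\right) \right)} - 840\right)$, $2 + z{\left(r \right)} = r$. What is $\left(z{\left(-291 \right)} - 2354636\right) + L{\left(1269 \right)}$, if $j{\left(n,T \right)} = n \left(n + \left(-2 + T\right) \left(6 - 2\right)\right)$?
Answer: $-26781622$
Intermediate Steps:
$z{\left(r \right)} = -2 + r$
$j{\left(n,T \right)} = n \left(-8 + n + 4 T\right)$ ($j{\left(n,T \right)} = n \left(n + \left(-2 + T\right) 4\right) = n \left(n + \left(-8 + 4 T\right)\right) = n \left(-8 + n + 4 T\right)$)
$L{\left(q \right)} = -24426693$ ($L{\left(q \right)} = 3 \left(1105 + 1068\right) \left(- 19 \left(-8 - 19 + 4 \left(\left(-5\right) \left(-9\right)\right)\right) - 840\right) = 3 \cdot 2173 \left(- 19 \left(-8 - 19 + 4 \cdot 45\right) - 840\right) = 3 \cdot 2173 \left(- 19 \left(-8 - 19 + 180\right) - 840\right) = 3 \cdot 2173 \left(\left(-19\right) 153 - 840\right) = 3 \cdot 2173 \left(-2907 - 840\right) = 3 \cdot 2173 \left(-3747\right) = 3 \left(-8142231\right) = -24426693$)
$\left(z{\left(-291 \right)} - 2354636\right) + L{\left(1269 \right)} = \left(\left(-2 - 291\right) - 2354636\right) - 24426693 = \left(-293 - 2354636\right) - 24426693 = -2354929 - 24426693 = -26781622$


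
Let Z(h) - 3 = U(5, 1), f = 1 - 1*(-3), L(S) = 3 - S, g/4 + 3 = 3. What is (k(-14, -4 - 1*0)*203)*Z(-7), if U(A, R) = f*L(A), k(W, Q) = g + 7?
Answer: -7105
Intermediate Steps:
g = 0 (g = -12 + 4*3 = -12 + 12 = 0)
f = 4 (f = 1 + 3 = 4)
k(W, Q) = 7 (k(W, Q) = 0 + 7 = 7)
U(A, R) = 12 - 4*A (U(A, R) = 4*(3 - A) = 12 - 4*A)
Z(h) = -5 (Z(h) = 3 + (12 - 4*5) = 3 + (12 - 20) = 3 - 8 = -5)
(k(-14, -4 - 1*0)*203)*Z(-7) = (7*203)*(-5) = 1421*(-5) = -7105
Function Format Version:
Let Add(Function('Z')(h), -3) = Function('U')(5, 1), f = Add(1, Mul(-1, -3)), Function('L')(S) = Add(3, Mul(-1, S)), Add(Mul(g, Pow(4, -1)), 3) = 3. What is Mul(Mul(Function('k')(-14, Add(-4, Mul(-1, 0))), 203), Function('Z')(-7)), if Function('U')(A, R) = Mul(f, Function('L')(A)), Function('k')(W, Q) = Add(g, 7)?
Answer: -7105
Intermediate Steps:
g = 0 (g = Add(-12, Mul(4, 3)) = Add(-12, 12) = 0)
f = 4 (f = Add(1, 3) = 4)
Function('k')(W, Q) = 7 (Function('k')(W, Q) = Add(0, 7) = 7)
Function('U')(A, R) = Add(12, Mul(-4, A)) (Function('U')(A, R) = Mul(4, Add(3, Mul(-1, A))) = Add(12, Mul(-4, A)))
Function('Z')(h) = -5 (Function('Z')(h) = Add(3, Add(12, Mul(-4, 5))) = Add(3, Add(12, -20)) = Add(3, -8) = -5)
Mul(Mul(Function('k')(-14, Add(-4, Mul(-1, 0))), 203), Function('Z')(-7)) = Mul(Mul(7, 203), -5) = Mul(1421, -5) = -7105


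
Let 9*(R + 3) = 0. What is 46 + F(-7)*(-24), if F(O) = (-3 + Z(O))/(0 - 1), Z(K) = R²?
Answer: 190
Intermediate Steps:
R = -3 (R = -3 + (⅑)*0 = -3 + 0 = -3)
Z(K) = 9 (Z(K) = (-3)² = 9)
F(O) = -6 (F(O) = (-3 + 9)/(0 - 1) = 6/(-1) = 6*(-1) = -6)
46 + F(-7)*(-24) = 46 - 6*(-24) = 46 + 144 = 190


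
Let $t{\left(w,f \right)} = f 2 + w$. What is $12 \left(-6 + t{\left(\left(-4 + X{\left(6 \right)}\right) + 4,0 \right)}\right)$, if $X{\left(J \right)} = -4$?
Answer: $-120$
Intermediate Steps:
$t{\left(w,f \right)} = w + 2 f$ ($t{\left(w,f \right)} = 2 f + w = w + 2 f$)
$12 \left(-6 + t{\left(\left(-4 + X{\left(6 \right)}\right) + 4,0 \right)}\right) = 12 \left(-6 + \left(\left(\left(-4 - 4\right) + 4\right) + 2 \cdot 0\right)\right) = 12 \left(-6 + \left(\left(-8 + 4\right) + 0\right)\right) = 12 \left(-6 + \left(-4 + 0\right)\right) = 12 \left(-6 - 4\right) = 12 \left(-10\right) = -120$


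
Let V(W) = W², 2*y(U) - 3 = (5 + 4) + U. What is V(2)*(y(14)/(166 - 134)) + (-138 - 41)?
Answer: -1419/8 ≈ -177.38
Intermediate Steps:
y(U) = 6 + U/2 (y(U) = 3/2 + ((5 + 4) + U)/2 = 3/2 + (9 + U)/2 = 3/2 + (9/2 + U/2) = 6 + U/2)
V(2)*(y(14)/(166 - 134)) + (-138 - 41) = 2²*((6 + (½)*14)/(166 - 134)) + (-138 - 41) = 4*((6 + 7)/32) - 179 = 4*(13*(1/32)) - 179 = 4*(13/32) - 179 = 13/8 - 179 = -1419/8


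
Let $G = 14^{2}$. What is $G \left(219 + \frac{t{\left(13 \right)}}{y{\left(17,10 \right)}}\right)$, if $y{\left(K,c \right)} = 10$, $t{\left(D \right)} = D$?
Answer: $\frac{215894}{5} \approx 43179.0$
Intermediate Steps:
$G = 196$
$G \left(219 + \frac{t{\left(13 \right)}}{y{\left(17,10 \right)}}\right) = 196 \left(219 + \frac{13}{10}\right) = 196 \cdot \frac{2203}{10} = \frac{215894}{5}$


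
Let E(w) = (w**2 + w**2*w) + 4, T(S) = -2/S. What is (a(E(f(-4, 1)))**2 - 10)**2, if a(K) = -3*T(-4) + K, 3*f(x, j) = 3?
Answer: 1681/16 ≈ 105.06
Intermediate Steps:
f(x, j) = 1 (f(x, j) = (1/3)*3 = 1)
E(w) = 4 + w**2 + w**3 (E(w) = (w**2 + w**3) + 4 = 4 + w**2 + w**3)
a(K) = -3/2 + K (a(K) = -(-6)/(-4) + K = -(-6)*(-1)/4 + K = -3*1/2 + K = -3/2 + K)
(a(E(f(-4, 1)))**2 - 10)**2 = ((-3/2 + (4 + 1**2 + 1**3))**2 - 10)**2 = ((-3/2 + (4 + 1 + 1))**2 - 10)**2 = ((-3/2 + 6)**2 - 10)**2 = ((9/2)**2 - 10)**2 = (81/4 - 10)**2 = (41/4)**2 = 1681/16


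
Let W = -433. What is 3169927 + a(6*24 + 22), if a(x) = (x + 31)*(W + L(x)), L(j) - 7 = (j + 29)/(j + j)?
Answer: 1024592075/332 ≈ 3.0861e+6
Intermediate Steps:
L(j) = 7 + (29 + j)/(2*j) (L(j) = 7 + (j + 29)/(j + j) = 7 + (29 + j)/((2*j)) = 7 + (29 + j)*(1/(2*j)) = 7 + (29 + j)/(2*j))
a(x) = (-433 + (29 + 15*x)/(2*x))*(31 + x) (a(x) = (x + 31)*(-433 + (29 + 15*x)/(2*x)) = (31 + x)*(-433 + (29 + 15*x)/(2*x)) = (-433 + (29 + 15*x)/(2*x))*(31 + x))
3169927 + a(6*24 + 22) = 3169927 + (-13176 - 851*(6*24 + 22)/2 + 899/(2*(6*24 + 22))) = 3169927 + (-13176 - 851*(144 + 22)/2 + 899/(2*(144 + 22))) = 3169927 + (-13176 - 851/2*166 + (899/2)/166) = 3169927 + (-13176 - 70633 + (899/2)*(1/166)) = 3169927 + (-13176 - 70633 + 899/332) = 3169927 - 27823689/332 = 1024592075/332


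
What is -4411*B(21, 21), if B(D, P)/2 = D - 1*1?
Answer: -176440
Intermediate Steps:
B(D, P) = -2 + 2*D (B(D, P) = 2*(D - 1*1) = 2*(D - 1) = 2*(-1 + D) = -2 + 2*D)
-4411*B(21, 21) = -4411*(-2 + 2*21) = -4411*(-2 + 42) = -4411*40 = -176440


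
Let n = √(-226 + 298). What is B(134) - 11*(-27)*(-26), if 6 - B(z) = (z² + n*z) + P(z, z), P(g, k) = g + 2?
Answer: -25808 - 804*√2 ≈ -26945.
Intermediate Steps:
P(g, k) = 2 + g
n = 6*√2 (n = √72 = 6*√2 ≈ 8.4853)
B(z) = 4 - z - z² - 6*z*√2 (B(z) = 6 - ((z² + (6*√2)*z) + (2 + z)) = 6 - ((z² + 6*z*√2) + (2 + z)) = 6 - (2 + z + z² + 6*z*√2) = 6 + (-2 - z - z² - 6*z*√2) = 4 - z - z² - 6*z*√2)
B(134) - 11*(-27)*(-26) = (4 - 1*134 - 1*134² - 6*134*√2) - 11*(-27)*(-26) = (4 - 134 - 1*17956 - 804*√2) + 297*(-26) = (4 - 134 - 17956 - 804*√2) - 7722 = (-18086 - 804*√2) - 7722 = -25808 - 804*√2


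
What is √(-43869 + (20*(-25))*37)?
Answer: I*√62369 ≈ 249.74*I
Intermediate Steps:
√(-43869 + (20*(-25))*37) = √(-43869 - 500*37) = √(-43869 - 18500) = √(-62369) = I*√62369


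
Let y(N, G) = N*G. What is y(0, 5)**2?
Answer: 0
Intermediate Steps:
y(N, G) = G*N
y(0, 5)**2 = (5*0)**2 = 0**2 = 0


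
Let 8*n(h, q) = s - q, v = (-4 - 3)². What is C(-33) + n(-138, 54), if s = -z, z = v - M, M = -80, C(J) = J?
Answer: -447/8 ≈ -55.875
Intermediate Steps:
v = 49 (v = (-7)² = 49)
z = 129 (z = 49 - 1*(-80) = 49 + 80 = 129)
s = -129 (s = -1*129 = -129)
n(h, q) = -129/8 - q/8 (n(h, q) = (-129 - q)/8 = -129/8 - q/8)
C(-33) + n(-138, 54) = -33 + (-129/8 - ⅛*54) = -33 + (-129/8 - 27/4) = -33 - 183/8 = -447/8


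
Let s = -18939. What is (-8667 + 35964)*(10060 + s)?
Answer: -242370063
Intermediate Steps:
(-8667 + 35964)*(10060 + s) = (-8667 + 35964)*(10060 - 18939) = 27297*(-8879) = -242370063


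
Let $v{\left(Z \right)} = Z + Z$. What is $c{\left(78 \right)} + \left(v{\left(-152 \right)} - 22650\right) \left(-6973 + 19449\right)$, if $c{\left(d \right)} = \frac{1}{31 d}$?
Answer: $- \frac{692452583471}{2418} \approx -2.8637 \cdot 10^{8}$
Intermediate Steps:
$v{\left(Z \right)} = 2 Z$
$c{\left(d \right)} = \frac{1}{31 d}$
$c{\left(78 \right)} + \left(v{\left(-152 \right)} - 22650\right) \left(-6973 + 19449\right) = \frac{1}{31 \cdot 78} + \left(2 \left(-152\right) - 22650\right) \left(-6973 + 19449\right) = \frac{1}{31} \cdot \frac{1}{78} + \left(-304 - 22650\right) 12476 = \frac{1}{2418} - 286374104 = - \frac{692452583471}{2418}$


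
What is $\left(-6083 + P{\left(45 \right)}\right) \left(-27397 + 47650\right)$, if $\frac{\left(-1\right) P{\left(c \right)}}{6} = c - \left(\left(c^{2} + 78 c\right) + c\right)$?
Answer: $549403131$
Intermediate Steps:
$P{\left(c \right)} = 6 c^{2} + 468 c$ ($P{\left(c \right)} = - 6 \left(c - \left(\left(c^{2} + 78 c\right) + c\right)\right) = - 6 \left(c - \left(c^{2} + 79 c\right)\right) = - 6 \left(- c^{2} - 78 c\right) = 6 c^{2} + 468 c$)
$\left(-6083 + P{\left(45 \right)}\right) \left(-27397 + 47650\right) = \left(-6083 + 6 \cdot 45 \left(78 + 45\right)\right) \left(-27397 + 47650\right) = \left(-6083 + 6 \cdot 45 \cdot 123\right) 20253 = \left(-6083 + 33210\right) 20253 = 27127 \cdot 20253 = 549403131$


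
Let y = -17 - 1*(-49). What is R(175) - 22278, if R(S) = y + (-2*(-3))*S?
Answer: -21196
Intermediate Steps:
y = 32 (y = -17 + 49 = 32)
R(S) = 32 + 6*S (R(S) = 32 + (-2*(-3))*S = 32 + 6*S)
R(175) - 22278 = (32 + 6*175) - 22278 = (32 + 1050) - 22278 = 1082 - 22278 = -21196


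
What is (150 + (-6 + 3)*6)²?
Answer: 17424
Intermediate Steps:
(150 + (-6 + 3)*6)² = (150 - 3*6)² = (150 - 18)² = 132² = 17424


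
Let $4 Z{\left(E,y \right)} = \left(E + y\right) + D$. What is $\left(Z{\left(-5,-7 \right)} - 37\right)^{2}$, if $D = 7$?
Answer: $\frac{23409}{16} \approx 1463.1$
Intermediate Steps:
$Z{\left(E,y \right)} = \frac{7}{4} + \frac{E}{4} + \frac{y}{4}$ ($Z{\left(E,y \right)} = \frac{\left(E + y\right) + 7}{4} = \frac{7 + E + y}{4} = \frac{7}{4} + \frac{E}{4} + \frac{y}{4}$)
$\left(Z{\left(-5,-7 \right)} - 37\right)^{2} = \left(\left(\frac{7}{4} + \frac{1}{4} \left(-5\right) + \frac{1}{4} \left(-7\right)\right) - 37\right)^{2} = \left(\left(\frac{7}{4} - \frac{5}{4} - \frac{7}{4}\right) - 37\right)^{2} = \left(- \frac{5}{4} - 37\right)^{2} = \left(- \frac{153}{4}\right)^{2} = \frac{23409}{16}$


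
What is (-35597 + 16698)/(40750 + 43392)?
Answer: -18899/84142 ≈ -0.22461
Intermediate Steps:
(-35597 + 16698)/(40750 + 43392) = -18899/84142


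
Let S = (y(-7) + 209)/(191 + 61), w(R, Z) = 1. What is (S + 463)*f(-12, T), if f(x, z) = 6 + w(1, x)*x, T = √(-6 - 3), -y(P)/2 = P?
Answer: -116899/42 ≈ -2783.3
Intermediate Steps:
y(P) = -2*P
T = 3*I (T = √(-9) = 3*I ≈ 3.0*I)
f(x, z) = 6 + x (f(x, z) = 6 + 1*x = 6 + x)
S = 223/252 (S = (-2*(-7) + 209)/(191 + 61) = (14 + 209)/252 = 223*(1/252) = 223/252 ≈ 0.88492)
(S + 463)*f(-12, T) = (223/252 + 463)*(6 - 12) = (116899/252)*(-6) = -116899/42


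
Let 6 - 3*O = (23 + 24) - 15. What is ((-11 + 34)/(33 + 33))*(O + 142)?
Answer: 4600/99 ≈ 46.465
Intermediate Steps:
O = -26/3 (O = 2 - ((23 + 24) - 15)/3 = 2 - (47 - 15)/3 = 2 - ⅓*32 = 2 - 32/3 = -26/3 ≈ -8.6667)
((-11 + 34)/(33 + 33))*(O + 142) = ((-11 + 34)/(33 + 33))*(-26/3 + 142) = (23/66)*(400/3) = 4600/99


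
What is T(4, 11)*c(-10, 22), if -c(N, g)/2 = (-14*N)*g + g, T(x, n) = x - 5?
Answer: 6204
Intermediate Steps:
T(x, n) = -5 + x
c(N, g) = -2*g + 28*N*g (c(N, g) = -2*((-14*N)*g + g) = -2*(-14*N*g + g) = -2*(g - 14*N*g) = -2*g + 28*N*g)
T(4, 11)*c(-10, 22) = (-5 + 4)*(2*22*(-1 + 14*(-10))) = -2*22*(-1 - 140) = -2*22*(-141) = -1*(-6204) = 6204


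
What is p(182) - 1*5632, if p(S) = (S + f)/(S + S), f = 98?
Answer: -73206/13 ≈ -5631.2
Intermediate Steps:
p(S) = (98 + S)/(2*S) (p(S) = (S + 98)/(S + S) = (98 + S)/((2*S)) = (98 + S)*(1/(2*S)) = (98 + S)/(2*S))
p(182) - 1*5632 = (½)*(98 + 182)/182 - 1*5632 = (½)*(1/182)*280 - 5632 = 10/13 - 5632 = -73206/13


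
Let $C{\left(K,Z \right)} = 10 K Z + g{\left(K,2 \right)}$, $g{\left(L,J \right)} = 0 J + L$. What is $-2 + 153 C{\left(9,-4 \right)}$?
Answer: $-53705$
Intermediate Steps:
$g{\left(L,J \right)} = L$ ($g{\left(L,J \right)} = 0 + L = L$)
$C{\left(K,Z \right)} = K + 10 K Z$ ($C{\left(K,Z \right)} = 10 K Z + K = K + 10 K Z$)
$-2 + 153 C{\left(9,-4 \right)} = -2 + 153 \cdot 9 \left(1 + 10 \left(-4\right)\right) = -2 + 153 \cdot 9 \left(1 - 40\right) = -2 + 153 \cdot 9 \left(-39\right) = -2 + 153 \left(-351\right) = -2 - 53703 = -53705$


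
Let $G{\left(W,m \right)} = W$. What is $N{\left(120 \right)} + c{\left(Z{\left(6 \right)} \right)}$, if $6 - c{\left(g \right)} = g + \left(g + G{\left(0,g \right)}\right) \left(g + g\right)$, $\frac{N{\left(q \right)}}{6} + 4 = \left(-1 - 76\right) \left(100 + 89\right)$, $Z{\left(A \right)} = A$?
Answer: $-87414$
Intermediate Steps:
$N{\left(q \right)} = -87342$ ($N{\left(q \right)} = -24 + 6 \left(-1 - 76\right) \left(100 + 89\right) = -24 + 6 \left(\left(-77\right) 189\right) = -24 + 6 \left(-14553\right) = -24 - 87318 = -87342$)
$c{\left(g \right)} = 6 - g - 2 g^{2}$ ($c{\left(g \right)} = 6 - \left(g + \left(g + 0\right) \left(g + g\right)\right) = 6 - \left(g + g 2 g\right) = 6 - \left(g + 2 g^{2}\right) = 6 - g - 2 g^{2}$)
$N{\left(120 \right)} + c{\left(Z{\left(6 \right)} \right)} = -87342 - 72 = -87414$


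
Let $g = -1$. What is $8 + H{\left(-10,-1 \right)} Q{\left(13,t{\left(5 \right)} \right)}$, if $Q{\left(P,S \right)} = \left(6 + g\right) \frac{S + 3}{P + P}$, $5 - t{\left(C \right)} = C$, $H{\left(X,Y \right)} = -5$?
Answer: $\frac{133}{26} \approx 5.1154$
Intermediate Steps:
$t{\left(C \right)} = 5 - C$
$Q{\left(P,S \right)} = \frac{5 \left(3 + S\right)}{2 P}$ ($Q{\left(P,S \right)} = \left(6 - 1\right) \frac{S + 3}{P + P} = 5 \frac{3 + S}{2 P} = \frac{5 \left(3 + S\right)}{2 P}$)
$8 + H{\left(-10,-1 \right)} Q{\left(13,t{\left(5 \right)} \right)} = 8 - 5 \frac{5 \left(3 + \left(5 - 5\right)\right)}{2 \cdot 13} = 8 - 5 \cdot \frac{5}{2} \cdot \frac{1}{13} \left(3 + \left(5 - 5\right)\right) = 8 - 5 \cdot \frac{5}{2} \cdot \frac{1}{13} \left(3 + 0\right) = 8 - 5 \cdot \frac{5}{2} \cdot \frac{1}{13} \cdot 3 = 8 - \frac{75}{26} = \frac{133}{26}$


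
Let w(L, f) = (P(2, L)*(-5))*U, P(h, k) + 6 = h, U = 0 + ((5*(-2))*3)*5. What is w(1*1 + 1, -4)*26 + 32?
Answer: -77968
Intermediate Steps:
U = -150 (U = 0 - 10*3*5 = 0 - 30*5 = 0 - 150 = -150)
P(h, k) = -6 + h
w(L, f) = -3000 (w(L, f) = ((-6 + 2)*(-5))*(-150) = -4*(-5)*(-150) = 20*(-150) = -3000)
w(1*1 + 1, -4)*26 + 32 = -3000*26 + 32 = -78000 + 32 = -77968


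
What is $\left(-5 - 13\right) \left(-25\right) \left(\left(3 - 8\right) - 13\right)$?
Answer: $-8100$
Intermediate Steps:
$\left(-5 - 13\right) \left(-25\right) \left(\left(3 - 8\right) - 13\right) = \left(-18\right) \left(-25\right) \left(-5 - 13\right) = 450 \left(-18\right) = -8100$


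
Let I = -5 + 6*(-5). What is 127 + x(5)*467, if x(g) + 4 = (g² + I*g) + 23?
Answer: -61050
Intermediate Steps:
I = -35 (I = -5 - 30 = -35)
x(g) = 19 + g² - 35*g (x(g) = -4 + ((g² - 35*g) + 23) = -4 + (23 + g² - 35*g) = 19 + g² - 35*g)
127 + x(5)*467 = 127 + (19 + 5² - 35*5)*467 = 127 + (19 + 25 - 175)*467 = 127 - 131*467 = 127 - 61177 = -61050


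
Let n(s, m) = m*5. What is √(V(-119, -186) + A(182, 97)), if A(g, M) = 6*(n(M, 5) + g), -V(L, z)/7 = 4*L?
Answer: √4574 ≈ 67.631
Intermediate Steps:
n(s, m) = 5*m
V(L, z) = -28*L
A(g, M) = 150 + 6*g (A(g, M) = 6*(5*5 + g) = 6*(25 + g) = 150 + 6*g)
√(V(-119, -186) + A(182, 97)) = √(-28*(-119) + (150 + 6*182)) = √(3332 + (150 + 1092)) = √(3332 + 1242) = √4574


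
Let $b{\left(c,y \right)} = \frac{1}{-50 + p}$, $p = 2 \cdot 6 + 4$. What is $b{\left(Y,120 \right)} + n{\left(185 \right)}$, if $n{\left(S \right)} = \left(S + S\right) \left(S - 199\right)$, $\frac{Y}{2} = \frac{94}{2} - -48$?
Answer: $- \frac{176121}{34} \approx -5180.0$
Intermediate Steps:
$p = 16$ ($p = 12 + 4 = 16$)
$Y = 190$ ($Y = 2 \left(\frac{94}{2} - -48\right) = 2 \left(94 \cdot \frac{1}{2} + 48\right) = 2 \left(47 + 48\right) = 2 \cdot 95 = 190$)
$n{\left(S \right)} = 2 S \left(-199 + S\right)$
$b{\left(c,y \right)} = - \frac{1}{34}$ ($b{\left(c,y \right)} = \frac{1}{-50 + 16} = \frac{1}{-34} = - \frac{1}{34}$)
$b{\left(Y,120 \right)} + n{\left(185 \right)} = - \frac{1}{34} + 2 \cdot 185 \left(-199 + 185\right) = - \frac{1}{34} + 2 \cdot 185 \left(-14\right) = - \frac{1}{34} - 5180 = - \frac{176121}{34}$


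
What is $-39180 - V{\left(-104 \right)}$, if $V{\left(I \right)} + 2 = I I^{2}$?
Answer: $1085686$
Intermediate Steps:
$V{\left(I \right)} = -2 + I^{3}$ ($V{\left(I \right)} = -2 + I I^{2} = -2 + I^{3}$)
$-39180 - V{\left(-104 \right)} = -39180 - \left(-2 + \left(-104\right)^{3}\right) = -39180 - \left(-2 - 1124864\right) = -39180 - -1124866 = -39180 + 1124866 = 1085686$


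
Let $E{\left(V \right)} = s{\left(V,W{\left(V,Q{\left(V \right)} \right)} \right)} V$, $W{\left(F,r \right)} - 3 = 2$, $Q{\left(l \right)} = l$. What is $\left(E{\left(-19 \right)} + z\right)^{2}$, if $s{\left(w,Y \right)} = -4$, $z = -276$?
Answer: $40000$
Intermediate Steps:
$W{\left(F,r \right)} = 5$ ($W{\left(F,r \right)} = 3 + 2 = 5$)
$E{\left(V \right)} = - 4 V$
$\left(E{\left(-19 \right)} + z\right)^{2} = \left(\left(-4\right) \left(-19\right) - 276\right)^{2} = \left(76 - 276\right)^{2} = \left(-200\right)^{2} = 40000$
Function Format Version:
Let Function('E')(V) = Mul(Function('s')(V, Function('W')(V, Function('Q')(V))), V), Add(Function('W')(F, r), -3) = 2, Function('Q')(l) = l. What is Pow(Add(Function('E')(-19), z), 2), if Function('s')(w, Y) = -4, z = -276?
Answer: 40000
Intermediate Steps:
Function('W')(F, r) = 5 (Function('W')(F, r) = Add(3, 2) = 5)
Function('E')(V) = Mul(-4, V)
Pow(Add(Function('E')(-19), z), 2) = Pow(Add(Mul(-4, -19), -276), 2) = Pow(Add(76, -276), 2) = Pow(-200, 2) = 40000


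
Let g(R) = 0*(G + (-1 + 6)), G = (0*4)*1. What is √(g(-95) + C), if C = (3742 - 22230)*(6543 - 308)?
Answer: 2*I*√28818170 ≈ 10737.0*I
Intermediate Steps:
G = 0 (G = 0*1 = 0)
g(R) = 0 (g(R) = 0*(0 + (-1 + 6)) = 0*(0 + 5) = 0*5 = 0)
C = -115272680 (C = -18488*6235 = -115272680)
√(g(-95) + C) = √(0 - 115272680) = √(-115272680) = 2*I*√28818170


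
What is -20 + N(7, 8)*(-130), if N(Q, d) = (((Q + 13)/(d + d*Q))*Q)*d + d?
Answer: -3335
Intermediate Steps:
N(Q, d) = d + Q*d*(13 + Q)/(d + Q*d) (N(Q, d) = (((13 + Q)/(d + Q*d))*Q)*d + d = (Q*(13 + Q)/(d + Q*d))*d + d = Q*d*(13 + Q)/(d + Q*d) + d = d + Q*d*(13 + Q)/(d + Q*d))
-20 + N(7, 8)*(-130) = -20 + ((8 + 7² + 13*7 + 7*8)/(1 + 7))*(-130) = -20 + ((8 + 49 + 91 + 56)/8)*(-130) = -20 + ((⅛)*204)*(-130) = -20 + (51/2)*(-130) = -20 - 3315 = -3335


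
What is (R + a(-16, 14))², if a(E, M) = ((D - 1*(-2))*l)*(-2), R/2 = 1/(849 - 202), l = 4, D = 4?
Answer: 964350916/418609 ≈ 2303.7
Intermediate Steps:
R = 2/647 (R = 2/(849 - 202) = 2/647 ≈ 0.0030912)
a(E, M) = -48 (a(E, M) = ((4 - 1*(-2))*4)*(-2) = ((4 + 2)*4)*(-2) = (6*4)*(-2) = 24*(-2) = -48)
(R + a(-16, 14))² = (2/647 - 48)² = (-31054/647)² = 964350916/418609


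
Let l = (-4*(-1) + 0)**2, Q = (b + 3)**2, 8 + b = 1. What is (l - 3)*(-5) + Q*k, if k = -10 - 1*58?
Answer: -1153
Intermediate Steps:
b = -7 (b = -8 + 1 = -7)
k = -68 (k = -10 - 58 = -68)
Q = 16 (Q = (-7 + 3)**2 = (-4)**2 = 16)
l = 16 (l = (4 + 0)**2 = 4**2 = 16)
(l - 3)*(-5) + Q*k = (16 - 3)*(-5) + 16*(-68) = 13*(-5) - 1088 = -65 - 1088 = -1153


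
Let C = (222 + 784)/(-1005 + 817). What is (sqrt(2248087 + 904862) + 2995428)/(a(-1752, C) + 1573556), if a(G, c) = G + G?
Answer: 748857/392513 + sqrt(3152949)/1570052 ≈ 1.9090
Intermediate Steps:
C = -503/94 (C = 1006/(-188) = 1006*(-1/188) = -503/94 ≈ -5.3511)
a(G, c) = 2*G
(sqrt(2248087 + 904862) + 2995428)/(a(-1752, C) + 1573556) = (sqrt(2248087 + 904862) + 2995428)/(2*(-1752) + 1573556) = (sqrt(3152949) + 2995428)/(-3504 + 1573556) = (2995428 + sqrt(3152949))/1570052 = (2995428 + sqrt(3152949))*(1/1570052) = 748857/392513 + sqrt(3152949)/1570052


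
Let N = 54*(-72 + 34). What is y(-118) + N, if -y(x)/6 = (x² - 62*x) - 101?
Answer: -128886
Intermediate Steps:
y(x) = 606 - 6*x² + 372*x (y(x) = -6*((x² - 62*x) - 101) = -6*(-101 + x² - 62*x) = 606 - 6*x² + 372*x)
N = -2052 (N = 54*(-38) = -2052)
y(-118) + N = (606 - 6*(-118)² + 372*(-118)) - 2052 = (606 - 6*13924 - 43896) - 2052 = (606 - 83544 - 43896) - 2052 = -126834 - 2052 = -128886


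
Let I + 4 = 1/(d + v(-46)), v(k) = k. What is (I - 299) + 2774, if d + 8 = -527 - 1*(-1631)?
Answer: 2594551/1050 ≈ 2471.0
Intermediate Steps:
d = 1096 (d = -8 + (-527 - 1*(-1631)) = -8 + (-527 + 1631) = -8 + 1104 = 1096)
I = -4199/1050 (I = -4 + 1/(1096 - 46) = -4 + 1/1050 = -4199/1050 ≈ -3.9990)
(I - 299) + 2774 = (-4199/1050 - 299) + 2774 = -318149/1050 + 2774 = 2594551/1050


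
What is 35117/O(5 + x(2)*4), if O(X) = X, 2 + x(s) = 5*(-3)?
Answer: -35117/63 ≈ -557.41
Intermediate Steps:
x(s) = -17 (x(s) = -2 + 5*(-3) = -2 - 15 = -17)
35117/O(5 + x(2)*4) = 35117/(5 - 17*4) = 35117/(5 - 68) = 35117/(-63) = 35117*(-1/63) = -35117/63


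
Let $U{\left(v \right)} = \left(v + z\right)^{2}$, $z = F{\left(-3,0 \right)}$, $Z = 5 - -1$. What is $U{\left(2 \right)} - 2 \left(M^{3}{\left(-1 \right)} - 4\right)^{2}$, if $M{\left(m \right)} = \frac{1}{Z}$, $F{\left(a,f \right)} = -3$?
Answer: $- \frac{721441}{23328} \approx -30.926$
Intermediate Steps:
$Z = 6$ ($Z = 5 + 1 = 6$)
$z = -3$
$U{\left(v \right)} = \left(-3 + v\right)^{2}$ ($U{\left(v \right)} = \left(v - 3\right)^{2} = \left(-3 + v\right)^{2}$)
$M{\left(m \right)} = \frac{1}{6}$
$U{\left(2 \right)} - 2 \left(M^{3}{\left(-1 \right)} - 4\right)^{2} = \left(-3 + 2\right)^{2} - 2 \left(\left(\frac{1}{6}\right)^{3} - 4\right)^{2} = \left(-1\right)^{2} - 2 \left(\frac{1}{216} - 4\right)^{2} = 1 - 2 \left(- \frac{863}{216}\right)^{2} = 1 - \frac{744769}{23328} = - \frac{721441}{23328}$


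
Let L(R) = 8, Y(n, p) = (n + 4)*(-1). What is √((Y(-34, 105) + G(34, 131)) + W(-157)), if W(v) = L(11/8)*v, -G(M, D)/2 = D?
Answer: 4*I*√93 ≈ 38.575*I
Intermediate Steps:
G(M, D) = -2*D
Y(n, p) = -4 - n (Y(n, p) = (4 + n)*(-1) = -4 - n)
W(v) = 8*v
√((Y(-34, 105) + G(34, 131)) + W(-157)) = √(((-4 - 1*(-34)) - 2*131) + 8*(-157)) = √(((-4 + 34) - 262) - 1256) = √((30 - 262) - 1256) = √(-232 - 1256) = √(-1488) = 4*I*√93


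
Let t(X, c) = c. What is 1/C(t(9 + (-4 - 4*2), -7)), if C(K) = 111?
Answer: 1/111 ≈ 0.0090090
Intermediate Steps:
1/C(t(9 + (-4 - 4*2), -7)) = 1/111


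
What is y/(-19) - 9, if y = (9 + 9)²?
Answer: -495/19 ≈ -26.053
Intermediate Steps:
y = 324 (y = 18² = 324)
y/(-19) - 9 = 324/(-19) - 9 = -1/19*324 - 9 = -324/19 - 9 = -495/19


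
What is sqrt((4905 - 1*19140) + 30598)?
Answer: sqrt(16363) ≈ 127.92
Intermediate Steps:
sqrt((4905 - 1*19140) + 30598) = sqrt((4905 - 19140) + 30598) = sqrt(-14235 + 30598) = sqrt(16363)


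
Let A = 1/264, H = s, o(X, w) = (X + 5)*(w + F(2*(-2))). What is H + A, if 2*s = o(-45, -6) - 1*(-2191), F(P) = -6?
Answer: 352573/264 ≈ 1335.5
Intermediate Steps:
o(X, w) = (-6 + w)*(5 + X) (o(X, w) = (X + 5)*(w - 6) = (5 + X)*(-6 + w) = (-6 + w)*(5 + X))
s = 2671/2 (s = ((-30 - 6*(-45) + 5*(-6) - 45*(-6)) - 1*(-2191))/2 = ((-30 + 270 - 30 + 270) + 2191)/2 = (480 + 2191)/2 = (1/2)*2671 = 2671/2 ≈ 1335.5)
H = 2671/2 ≈ 1335.5
A = 1/264 ≈ 0.0037879
H + A = 2671/2 + 1/264 = 352573/264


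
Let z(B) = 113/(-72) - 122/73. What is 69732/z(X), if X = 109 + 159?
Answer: -366511392/17033 ≈ -21518.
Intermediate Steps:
X = 268
z(B) = -17033/5256 (z(B) = 113*(-1/72) - 122*1/73 = -113/72 - 122/73 = -17033/5256)
69732/z(X) = 69732/(-17033/5256) = 69732*(-5256/17033) = -366511392/17033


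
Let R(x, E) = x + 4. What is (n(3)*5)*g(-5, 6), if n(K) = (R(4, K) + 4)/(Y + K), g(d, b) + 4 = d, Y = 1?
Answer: -135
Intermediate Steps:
R(x, E) = 4 + x
g(d, b) = -4 + d
n(K) = 12/(1 + K) (n(K) = ((4 + 4) + 4)/(1 + K) = (8 + 4)/(1 + K) = 12/(1 + K))
(n(3)*5)*g(-5, 6) = ((12/(1 + 3))*5)*(-4 - 5) = ((12/4)*5)*(-9) = ((12*(¼))*5)*(-9) = (3*5)*(-9) = 15*(-9) = -135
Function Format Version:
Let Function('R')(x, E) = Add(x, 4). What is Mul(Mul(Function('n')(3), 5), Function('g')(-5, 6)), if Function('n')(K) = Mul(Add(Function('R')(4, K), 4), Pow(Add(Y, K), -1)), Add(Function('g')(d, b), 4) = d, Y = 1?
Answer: -135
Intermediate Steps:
Function('R')(x, E) = Add(4, x)
Function('g')(d, b) = Add(-4, d)
Function('n')(K) = Mul(12, Pow(Add(1, K), -1)) (Function('n')(K) = Mul(Add(Add(4, 4), 4), Pow(Add(1, K), -1)) = Mul(Add(8, 4), Pow(Add(1, K), -1)) = Mul(12, Pow(Add(1, K), -1)))
Mul(Mul(Function('n')(3), 5), Function('g')(-5, 6)) = Mul(Mul(Mul(12, Pow(Add(1, 3), -1)), 5), Add(-4, -5)) = Mul(Mul(Mul(12, Pow(4, -1)), 5), -9) = Mul(Mul(Mul(12, Rational(1, 4)), 5), -9) = Mul(Mul(3, 5), -9) = Mul(15, -9) = -135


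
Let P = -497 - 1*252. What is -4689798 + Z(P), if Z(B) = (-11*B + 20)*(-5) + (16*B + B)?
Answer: -4743826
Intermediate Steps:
P = -749 (P = -497 - 252 = -749)
Z(B) = -100 + 72*B (Z(B) = (20 - 11*B)*(-5) + 17*B = (-100 + 55*B) + 17*B = -100 + 72*B)
-4689798 + Z(P) = -4689798 + (-100 + 72*(-749)) = -4689798 + (-100 - 53928) = -4689798 - 54028 = -4743826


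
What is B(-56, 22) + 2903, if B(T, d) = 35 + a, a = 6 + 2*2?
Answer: 2948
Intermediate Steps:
a = 10 (a = 6 + 4 = 10)
B(T, d) = 45 (B(T, d) = 35 + 10 = 45)
B(-56, 22) + 2903 = 45 + 2903 = 2948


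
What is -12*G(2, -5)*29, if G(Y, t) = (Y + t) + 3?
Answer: 0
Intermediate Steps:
G(Y, t) = 3 + Y + t
-12*G(2, -5)*29 = -12*(3 + 2 - 5)*29 = -12*0*29 = 0*29 = 0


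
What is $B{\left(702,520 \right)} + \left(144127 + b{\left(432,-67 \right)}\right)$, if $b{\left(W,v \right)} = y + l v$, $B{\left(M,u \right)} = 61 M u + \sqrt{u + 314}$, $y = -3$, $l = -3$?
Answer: $22411765 + \sqrt{834} \approx 2.2412 \cdot 10^{7}$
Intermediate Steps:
$B{\left(M,u \right)} = \sqrt{314 + u} + 61 M u$ ($B{\left(M,u \right)} = 61 M u + \sqrt{314 + u} = \sqrt{314 + u} + 61 M u$)
$b{\left(W,v \right)} = -3 - 3 v$
$B{\left(702,520 \right)} + \left(144127 + b{\left(432,-67 \right)}\right) = \left(\sqrt{314 + 520} + 61 \cdot 702 \cdot 520\right) + \left(144127 - -198\right) = \left(\sqrt{834} + 22267440\right) + \left(144127 + \left(-3 + 201\right)\right) = \left(22267440 + \sqrt{834}\right) + \left(144127 + 198\right) = \left(22267440 + \sqrt{834}\right) + 144325 = 22411765 + \sqrt{834}$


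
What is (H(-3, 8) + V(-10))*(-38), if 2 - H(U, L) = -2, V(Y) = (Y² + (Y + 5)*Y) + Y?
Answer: -5472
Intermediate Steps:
V(Y) = Y + Y² + Y*(5 + Y) (V(Y) = (Y² + (5 + Y)*Y) + Y = (Y² + Y*(5 + Y)) + Y = Y + Y² + Y*(5 + Y))
H(U, L) = 4 (H(U, L) = 2 - 1*(-2) = 2 + 2 = 4)
(H(-3, 8) + V(-10))*(-38) = (4 + 2*(-10)*(3 - 10))*(-38) = (4 + 2*(-10)*(-7))*(-38) = (4 + 140)*(-38) = 144*(-38) = -5472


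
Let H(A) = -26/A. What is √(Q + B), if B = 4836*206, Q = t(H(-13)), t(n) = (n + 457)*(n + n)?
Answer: 2*√249513 ≈ 999.03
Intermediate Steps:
t(n) = 2*n*(457 + n) (t(n) = (457 + n)*(2*n) = 2*n*(457 + n))
Q = 1836 (Q = 2*(-26/(-13))*(457 - 26/(-13)) = 2*(-26*(-1/13))*(457 - 26*(-1/13)) = 2*2*(457 + 2) = 2*2*459 = 1836)
B = 996216
√(Q + B) = √(1836 + 996216) = √998052 = 2*√249513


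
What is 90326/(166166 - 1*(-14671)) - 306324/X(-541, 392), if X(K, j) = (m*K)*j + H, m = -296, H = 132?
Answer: 1403669847389/2837940323157 ≈ 0.49461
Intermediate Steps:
X(K, j) = 132 - 296*K*j (X(K, j) = (-296*K)*j + 132 = -296*K*j + 132 = 132 - 296*K*j)
90326/(166166 - 1*(-14671)) - 306324/X(-541, 392) = 90326/(166166 - 1*(-14671)) - 306324/(132 - 296*(-541)*392) = 90326/(166166 + 14671) - 306324/(132 + 62773312) = 90326/180837 - 306324/62773444 = 90326*(1/180837) - 306324*1/62773444 = 90326/180837 - 76581/15693361 = 1403669847389/2837940323157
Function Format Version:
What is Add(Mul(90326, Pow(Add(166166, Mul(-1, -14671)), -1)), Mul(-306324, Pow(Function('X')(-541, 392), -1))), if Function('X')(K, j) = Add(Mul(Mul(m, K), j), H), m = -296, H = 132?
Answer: Rational(1403669847389, 2837940323157) ≈ 0.49461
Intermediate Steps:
Function('X')(K, j) = Add(132, Mul(-296, K, j)) (Function('X')(K, j) = Add(Mul(Mul(-296, K), j), 132) = Add(Mul(-296, K, j), 132) = Add(132, Mul(-296, K, j)))
Add(Mul(90326, Pow(Add(166166, Mul(-1, -14671)), -1)), Mul(-306324, Pow(Function('X')(-541, 392), -1))) = Add(Mul(90326, Pow(Add(166166, Mul(-1, -14671)), -1)), Mul(-306324, Pow(Add(132, Mul(-296, -541, 392)), -1))) = Add(Mul(90326, Pow(Add(166166, 14671), -1)), Mul(-306324, Pow(Add(132, 62773312), -1))) = Add(Mul(90326, Pow(180837, -1)), Mul(-306324, Pow(62773444, -1))) = Add(Mul(90326, Rational(1, 180837)), Mul(-306324, Rational(1, 62773444))) = Add(Rational(90326, 180837), Rational(-76581, 15693361)) = Rational(1403669847389, 2837940323157)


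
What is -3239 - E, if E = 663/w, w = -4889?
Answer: -15834808/4889 ≈ -3238.9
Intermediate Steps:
E = -663/4889 (E = 663/(-4889) = 663*(-1/4889) = -663/4889 ≈ -0.13561)
-3239 - E = -3239 - 1*(-663/4889) = -3239 + 663/4889 = -15834808/4889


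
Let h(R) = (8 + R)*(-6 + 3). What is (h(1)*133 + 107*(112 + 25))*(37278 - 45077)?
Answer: -86319332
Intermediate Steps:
h(R) = -24 - 3*R (h(R) = (8 + R)*(-3) = -24 - 3*R)
(h(1)*133 + 107*(112 + 25))*(37278 - 45077) = ((-24 - 3*1)*133 + 107*(112 + 25))*(37278 - 45077) = ((-24 - 3)*133 + 107*137)*(-7799) = (-27*133 + 14659)*(-7799) = (-3591 + 14659)*(-7799) = 11068*(-7799) = -86319332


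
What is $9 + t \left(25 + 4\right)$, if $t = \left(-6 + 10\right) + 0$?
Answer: $125$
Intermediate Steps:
$t = 4$ ($t = 4 + 0 = 4$)
$9 + t \left(25 + 4\right) = 9 + 4 \left(25 + 4\right) = 9 + 4 \cdot 29 = 9 + 116 = 125$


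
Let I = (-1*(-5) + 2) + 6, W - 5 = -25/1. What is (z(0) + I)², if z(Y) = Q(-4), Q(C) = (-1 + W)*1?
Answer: 64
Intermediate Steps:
W = -20 (W = 5 - 25/1 = 5 - 25 = -20)
Q(C) = -21 (Q(C) = (-1 - 20)*1 = -21*1 = -21)
z(Y) = -21
I = 13 (I = (5 + 2) + 6 = 7 + 6 = 13)
(z(0) + I)² = (-21 + 13)² = (-8)² = 64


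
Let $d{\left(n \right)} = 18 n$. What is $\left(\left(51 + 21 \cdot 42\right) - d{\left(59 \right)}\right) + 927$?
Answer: $798$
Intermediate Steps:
$\left(\left(51 + 21 \cdot 42\right) - d{\left(59 \right)}\right) + 927 = \left(\left(51 + 21 \cdot 42\right) - 18 \cdot 59\right) + 927 = \left(\left(51 + 882\right) - 1062\right) + 927 = \left(933 - 1062\right) + 927 = -129 + 927 = 798$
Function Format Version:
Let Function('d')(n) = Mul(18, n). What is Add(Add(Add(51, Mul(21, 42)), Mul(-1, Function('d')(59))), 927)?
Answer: 798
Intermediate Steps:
Add(Add(Add(51, Mul(21, 42)), Mul(-1, Function('d')(59))), 927) = Add(Add(Add(51, Mul(21, 42)), Mul(-1, Mul(18, 59))), 927) = Add(Add(Add(51, 882), Mul(-1, 1062)), 927) = Add(Add(933, -1062), 927) = Add(-129, 927) = 798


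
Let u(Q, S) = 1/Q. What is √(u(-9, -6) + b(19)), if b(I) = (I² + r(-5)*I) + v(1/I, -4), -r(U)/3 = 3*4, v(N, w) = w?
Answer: 8*I*√46/3 ≈ 18.086*I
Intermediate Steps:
r(U) = -36 (r(U) = -9*4 = -3*12 = -36)
b(I) = -4 + I² - 36*I (b(I) = (I² - 36*I) - 4 = -4 + I² - 36*I)
√(u(-9, -6) + b(19)) = √(1/(-9) + (-4 + 19² - 36*19)) = √(-⅑ + (-4 + 361 - 684)) = √(-⅑ - 327) = √(-2944/9) = 8*I*√46/3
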